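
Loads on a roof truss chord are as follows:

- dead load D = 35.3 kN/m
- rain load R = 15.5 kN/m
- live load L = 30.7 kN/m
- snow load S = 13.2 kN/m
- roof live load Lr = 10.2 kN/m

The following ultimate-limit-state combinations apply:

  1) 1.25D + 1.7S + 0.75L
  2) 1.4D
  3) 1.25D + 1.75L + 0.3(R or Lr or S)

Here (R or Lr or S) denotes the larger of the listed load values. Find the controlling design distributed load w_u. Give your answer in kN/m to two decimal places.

102.50 kN/m

(R or Lr or S) → R = 15.5 kN/m.
1) 1.25(35.3) + 1.7(13.2) + 0.75(30.7) = 89.59
2) 1.4(35.3) = 49.42
3) 1.25(35.3) + 1.75(30.7) + 0.3(15.5) = 102.50
Maximum is from combination 3.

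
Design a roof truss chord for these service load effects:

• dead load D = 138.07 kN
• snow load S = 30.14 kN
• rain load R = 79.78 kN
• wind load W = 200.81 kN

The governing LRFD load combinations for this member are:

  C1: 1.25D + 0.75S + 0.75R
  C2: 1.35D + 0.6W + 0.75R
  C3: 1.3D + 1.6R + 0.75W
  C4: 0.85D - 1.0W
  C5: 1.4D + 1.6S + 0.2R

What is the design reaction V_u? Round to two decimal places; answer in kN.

457.75 kN

C1: 1.25(138.07) + 0.75(30.14) + 0.75(79.78) = 255.03
C2: 1.35(138.07) + 0.6(200.81) + 0.75(79.78) = 186.39 + 120.49 + 59.84 = 366.72
C3: 1.3(138.07) + 1.6(79.78) + 0.75(200.81) = 179.49 + 127.65 + 150.61 = 457.75
C4: 0.85(138.07) - 1.0(200.81) = 117.36 - 200.81 = -83.45
C5: 1.4(138.07) + 1.6(30.14) + 0.2(79.78) = 193.30 + 48.22 + 15.96 = 257.48
The controlling combination is 3, giving 457.75 kN.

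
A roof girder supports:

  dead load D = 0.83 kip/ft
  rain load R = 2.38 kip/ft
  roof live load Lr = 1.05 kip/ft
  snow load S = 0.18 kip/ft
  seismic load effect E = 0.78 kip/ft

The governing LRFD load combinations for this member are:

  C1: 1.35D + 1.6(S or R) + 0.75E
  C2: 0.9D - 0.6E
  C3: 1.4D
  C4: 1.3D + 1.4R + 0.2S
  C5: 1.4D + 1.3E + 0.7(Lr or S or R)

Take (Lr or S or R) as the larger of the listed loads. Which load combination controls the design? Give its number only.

Combination 1

(S or R) → R = 2.38 kip/ft; (Lr or S or R) → R = 2.38 kip/ft.
C1: 1.35(0.83) + 1.6(2.38) + 0.75(0.78) = 5.51
C2: 0.9(0.83) - 0.6(0.78) = 0.75 - 0.47 = 0.28
C3: 1.4(0.83) = 1.16
C4: 1.3(0.83) + 1.4(2.38) + 0.2(0.18) = 1.08 + 3.33 + 0.04 = 4.45
C5: 1.4(0.83) + 1.3(0.78) + 0.7(2.38) = 1.16 + 1.01 + 1.67 = 3.84
The largest value is 5.51 kip/ft from combination 1.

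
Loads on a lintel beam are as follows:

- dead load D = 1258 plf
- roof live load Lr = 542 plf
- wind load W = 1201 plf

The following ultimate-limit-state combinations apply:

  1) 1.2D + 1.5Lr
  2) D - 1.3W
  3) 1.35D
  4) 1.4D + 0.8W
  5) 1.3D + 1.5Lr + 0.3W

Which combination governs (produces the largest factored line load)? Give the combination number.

Combination 5

1) 1.2(1258) + 1.5(542) = 1509.60 + 813.00 = 2322.60
2) 1.0(1258) - 1.3(1201) = 1258.00 - 1561.30 = -303.30
3) 1.35(1258) = 1698.30
4) 1.4(1258) + 0.8(1201) = 1761.20 + 960.80 = 2722.00
5) 1.3(1258) + 1.5(542) + 0.3(1201) = 1635.40 + 813.00 + 360.30 = 2808.70
The largest value is 2808.70 plf from combination 5.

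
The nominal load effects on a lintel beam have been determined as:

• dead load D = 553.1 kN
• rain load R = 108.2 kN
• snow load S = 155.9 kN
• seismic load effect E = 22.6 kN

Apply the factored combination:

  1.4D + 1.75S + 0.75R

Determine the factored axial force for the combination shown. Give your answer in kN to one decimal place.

1.4(553.1) + 1.75(155.9) + 0.75(108.2) = 1128.3
N_u = 1128.3 kN.

1128.3 kN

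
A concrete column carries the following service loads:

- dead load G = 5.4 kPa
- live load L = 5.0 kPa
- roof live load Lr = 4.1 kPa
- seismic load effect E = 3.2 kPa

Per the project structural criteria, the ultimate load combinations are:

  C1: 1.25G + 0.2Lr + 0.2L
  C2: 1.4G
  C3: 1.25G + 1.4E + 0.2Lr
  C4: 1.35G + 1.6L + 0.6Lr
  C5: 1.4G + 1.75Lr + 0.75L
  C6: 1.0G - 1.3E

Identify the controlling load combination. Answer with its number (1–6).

C1: 1.25(5.4) + 0.2(4.1) + 0.2(5.0) = 6.75 + 0.82 + 1.00 = 8.57
C2: 1.4(5.4) = 7.56
C3: 1.25(5.4) + 1.4(3.2) + 0.2(4.1) = 6.75 + 4.48 + 0.82 = 12.05
C4: 1.35(5.4) + 1.6(5.0) + 0.6(4.1) = 7.29 + 8.00 + 2.46 = 17.75
C5: 1.4(5.4) + 1.75(4.1) + 0.75(5.0) = 7.56 + 7.18 + 3.75 = 18.49
C6: 1.0(5.4) - 1.3(3.2) = 5.40 - 4.16 = 1.24
The largest value is 18.49 kPa from combination 5.

Combination 5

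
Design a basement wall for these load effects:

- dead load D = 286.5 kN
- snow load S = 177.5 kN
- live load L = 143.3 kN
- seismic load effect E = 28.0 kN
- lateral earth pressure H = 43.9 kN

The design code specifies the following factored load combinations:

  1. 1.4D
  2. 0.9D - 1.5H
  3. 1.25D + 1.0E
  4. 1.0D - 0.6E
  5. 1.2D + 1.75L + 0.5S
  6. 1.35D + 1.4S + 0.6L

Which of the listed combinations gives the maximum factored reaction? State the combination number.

1. 1.4(286.5) = 401.1
2. 0.9(286.5) - 1.5(43.9) = 257.9 - 65.9 = 192.0
3. 1.25(286.5) + 1.0(28.0) = 358.1 + 28.0 = 386.1
4. 1.0(286.5) - 0.6(28.0) = 286.5 - 16.8 = 269.7
5. 1.2(286.5) + 1.75(143.3) + 0.5(177.5) = 683.3
6. 1.35(286.5) + 1.4(177.5) + 0.6(143.3) = 386.8 + 248.5 + 86.0 = 721.3
The largest value is 721.3 kN from combination 6.

Combination 6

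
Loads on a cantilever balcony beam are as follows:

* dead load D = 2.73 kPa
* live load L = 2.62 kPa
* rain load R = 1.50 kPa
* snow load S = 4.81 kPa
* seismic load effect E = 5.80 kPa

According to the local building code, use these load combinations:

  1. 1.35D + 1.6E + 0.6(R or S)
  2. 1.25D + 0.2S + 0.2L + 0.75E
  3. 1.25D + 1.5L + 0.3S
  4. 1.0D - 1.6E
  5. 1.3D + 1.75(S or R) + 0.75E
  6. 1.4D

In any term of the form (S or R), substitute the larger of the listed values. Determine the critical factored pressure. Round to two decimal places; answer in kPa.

16.32 kPa

(R or S) → S = 4.81 kPa; (S or R) → S = 4.81 kPa.
1. 1.35(2.73) + 1.6(5.80) + 0.6(4.81) = 15.85
2. 1.25(2.73) + 0.2(4.81) + 0.2(2.62) + 0.75(5.80) = 9.25
3. 1.25(2.73) + 1.5(2.62) + 0.3(4.81) = 8.79
4. 1.0(2.73) - 1.6(5.80) = 2.73 - 9.28 = -6.55
5. 1.3(2.73) + 1.75(4.81) + 0.75(5.80) = 3.55 + 8.42 + 4.35 = 16.32
6. 1.4(2.73) = 3.82
The controlling combination is 5, giving 16.32 kPa.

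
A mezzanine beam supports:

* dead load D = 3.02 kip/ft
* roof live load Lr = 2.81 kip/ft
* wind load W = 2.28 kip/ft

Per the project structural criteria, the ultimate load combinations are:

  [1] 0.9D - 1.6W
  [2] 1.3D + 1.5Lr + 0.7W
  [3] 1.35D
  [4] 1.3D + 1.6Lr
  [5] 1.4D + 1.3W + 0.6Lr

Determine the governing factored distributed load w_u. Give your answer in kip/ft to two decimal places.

9.74 kip/ft

[1] 0.9(3.02) - 1.6(2.28) = 2.72 - 3.65 = -0.93
[2] 1.3(3.02) + 1.5(2.81) + 0.7(2.28) = 9.74
[3] 1.35(3.02) = 4.08
[4] 1.3(3.02) + 1.6(2.81) = 8.42
[5] 1.4(3.02) + 1.3(2.28) + 0.6(2.81) = 4.23 + 2.96 + 1.69 = 8.88
Maximum is from combination 2.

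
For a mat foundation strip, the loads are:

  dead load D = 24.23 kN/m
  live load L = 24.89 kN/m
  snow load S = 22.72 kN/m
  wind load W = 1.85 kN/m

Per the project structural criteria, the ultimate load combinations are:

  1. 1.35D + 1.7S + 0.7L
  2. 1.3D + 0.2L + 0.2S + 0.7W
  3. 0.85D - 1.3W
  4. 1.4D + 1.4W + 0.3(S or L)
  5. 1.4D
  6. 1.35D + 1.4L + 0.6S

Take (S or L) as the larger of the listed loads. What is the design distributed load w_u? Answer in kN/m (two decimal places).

88.76 kN/m

(S or L) → L = 24.89 kN/m.
1. 1.35(24.23) + 1.7(22.72) + 0.7(24.89) = 88.76
2. 1.3(24.23) + 0.2(24.89) + 0.2(22.72) + 0.7(1.85) = 31.50 + 4.98 + 4.54 + 1.30 = 42.32
3. 0.85(24.23) - 1.3(1.85) = 20.60 - 2.41 = 18.19
4. 1.4(24.23) + 1.4(1.85) + 0.3(24.89) = 33.92 + 2.59 + 7.47 = 43.98
5. 1.4(24.23) = 33.92
6. 1.35(24.23) + 1.4(24.89) + 0.6(22.72) = 32.71 + 34.85 + 13.63 = 81.19
Maximum is from combination 1.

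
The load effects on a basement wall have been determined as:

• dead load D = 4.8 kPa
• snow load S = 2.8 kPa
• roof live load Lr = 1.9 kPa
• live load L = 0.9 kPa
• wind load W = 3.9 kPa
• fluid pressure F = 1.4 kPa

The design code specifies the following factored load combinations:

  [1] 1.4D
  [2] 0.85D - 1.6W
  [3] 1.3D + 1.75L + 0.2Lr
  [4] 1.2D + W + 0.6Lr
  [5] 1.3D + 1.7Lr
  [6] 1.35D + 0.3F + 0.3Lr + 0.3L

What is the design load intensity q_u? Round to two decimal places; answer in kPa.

[1] 1.4(4.8) = 6.72
[2] 0.85(4.8) - 1.6(3.9) = -2.16
[3] 1.3(4.8) + 1.75(0.9) + 0.2(1.9) = 8.20
[4] 1.2(4.8) + 1.0(3.9) + 0.6(1.9) = 10.80
[5] 1.3(4.8) + 1.7(1.9) = 9.47
[6] 1.35(4.8) + 0.3(1.4) + 0.3(1.9) + 0.3(0.9) = 7.74
The controlling combination is 4, giving 10.80 kPa.

10.80 kPa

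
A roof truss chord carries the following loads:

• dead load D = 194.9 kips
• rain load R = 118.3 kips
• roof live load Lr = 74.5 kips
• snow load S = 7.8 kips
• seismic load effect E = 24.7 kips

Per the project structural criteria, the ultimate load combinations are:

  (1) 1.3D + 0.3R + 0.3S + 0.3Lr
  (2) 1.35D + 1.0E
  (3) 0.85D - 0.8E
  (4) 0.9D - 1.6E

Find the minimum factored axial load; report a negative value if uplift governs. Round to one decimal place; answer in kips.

135.9 kips

(1) 1.3(194.9) + 0.3(118.3) + 0.3(7.8) + 0.3(74.5) = 253.4 + 35.5 + 2.3 + 22.4 = 313.6
(2) 1.35(194.9) + 1.0(24.7) = 263.1 + 24.7 = 287.8
(3) 0.85(194.9) - 0.8(24.7) = 165.7 - 19.8 = 145.9
(4) 0.9(194.9) - 1.6(24.7) = 175.4 - 39.5 = 135.9
Combination 4 gives the minimum: 135.9 kips.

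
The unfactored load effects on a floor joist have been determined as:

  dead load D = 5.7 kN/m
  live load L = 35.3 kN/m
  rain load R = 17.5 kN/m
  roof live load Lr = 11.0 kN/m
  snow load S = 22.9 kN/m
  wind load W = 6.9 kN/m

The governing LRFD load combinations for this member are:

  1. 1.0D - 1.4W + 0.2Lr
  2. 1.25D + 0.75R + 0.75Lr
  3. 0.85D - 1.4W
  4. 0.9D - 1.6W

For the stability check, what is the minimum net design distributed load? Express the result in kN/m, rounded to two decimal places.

-5.91 kN/m

1. 1.0(5.7) - 1.4(6.9) + 0.2(11.0) = -1.76
2. 1.25(5.7) + 0.75(17.5) + 0.75(11.0) = 28.50
3. 0.85(5.7) - 1.4(6.9) = -4.82
4. 0.9(5.7) - 1.6(6.9) = -5.91
Combination 4 gives the minimum: -5.91 kN/m.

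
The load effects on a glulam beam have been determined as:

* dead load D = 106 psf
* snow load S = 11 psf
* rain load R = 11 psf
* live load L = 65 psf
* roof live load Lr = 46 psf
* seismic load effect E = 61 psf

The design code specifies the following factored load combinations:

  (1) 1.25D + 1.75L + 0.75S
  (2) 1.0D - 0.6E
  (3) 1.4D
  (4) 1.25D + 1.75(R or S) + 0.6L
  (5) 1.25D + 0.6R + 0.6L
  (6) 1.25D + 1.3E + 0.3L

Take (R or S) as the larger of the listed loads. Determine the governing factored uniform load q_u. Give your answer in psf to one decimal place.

(R or S) → R = 11 psf.
(1) 1.25(106) + 1.75(65) + 0.75(11) = 254.5
(2) 1.0(106) - 0.6(61) = 106.0 - 36.6 = 69.4
(3) 1.4(106) = 148.4
(4) 1.25(106) + 1.75(11) + 0.6(65) = 132.5 + 19.3 + 39.0 = 190.8
(5) 1.25(106) + 0.6(11) + 0.6(65) = 132.5 + 6.6 + 39.0 = 178.1
(6) 1.25(106) + 1.3(61) + 0.3(65) = 132.5 + 79.3 + 19.5 = 231.3
Maximum is from combination 1.

254.5 psf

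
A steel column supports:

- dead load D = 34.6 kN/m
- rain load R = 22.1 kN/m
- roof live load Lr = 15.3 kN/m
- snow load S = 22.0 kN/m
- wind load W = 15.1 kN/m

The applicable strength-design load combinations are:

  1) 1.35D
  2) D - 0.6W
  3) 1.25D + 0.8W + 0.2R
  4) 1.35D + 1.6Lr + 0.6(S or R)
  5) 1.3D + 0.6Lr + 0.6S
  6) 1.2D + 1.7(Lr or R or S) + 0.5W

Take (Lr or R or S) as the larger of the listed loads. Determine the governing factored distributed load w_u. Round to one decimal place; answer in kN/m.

(S or R) → R = 22.1 kN/m; (Lr or R or S) → R = 22.1 kN/m.
1) 1.35(34.6) = 46.7
2) 1.0(34.6) - 0.6(15.1) = 34.6 - 9.1 = 25.5
3) 1.25(34.6) + 0.8(15.1) + 0.2(22.1) = 43.3 + 12.1 + 4.4 = 59.8
4) 1.35(34.6) + 1.6(15.3) + 0.6(22.1) = 46.7 + 24.5 + 13.3 = 84.5
5) 1.3(34.6) + 0.6(15.3) + 0.6(22.0) = 45.0 + 9.2 + 13.2 = 67.4
6) 1.2(34.6) + 1.7(22.1) + 0.5(15.1) = 86.6
Combination 6 governs: w_u = 86.6 kN/m.

86.6 kN/m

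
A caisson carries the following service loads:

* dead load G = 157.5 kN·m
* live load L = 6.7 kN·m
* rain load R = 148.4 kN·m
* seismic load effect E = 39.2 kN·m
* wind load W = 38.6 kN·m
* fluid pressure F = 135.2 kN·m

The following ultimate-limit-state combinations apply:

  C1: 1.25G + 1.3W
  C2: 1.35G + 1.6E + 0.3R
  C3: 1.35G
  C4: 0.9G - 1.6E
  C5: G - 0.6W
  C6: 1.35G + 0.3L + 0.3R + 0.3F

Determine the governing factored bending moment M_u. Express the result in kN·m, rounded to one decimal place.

319.9 kN·m

C1: 1.25(157.5) + 1.3(38.6) = 196.9 + 50.2 = 247.1
C2: 1.35(157.5) + 1.6(39.2) + 0.3(148.4) = 319.9
C3: 1.35(157.5) = 212.6
C4: 0.9(157.5) - 1.6(39.2) = 79.0
C5: 1.0(157.5) - 0.6(38.6) = 157.5 - 23.2 = 134.3
C6: 1.35(157.5) + 0.3(6.7) + 0.3(148.4) + 0.3(135.2) = 212.6 + 2.0 + 44.5 + 40.6 = 299.7
Maximum is from combination 2.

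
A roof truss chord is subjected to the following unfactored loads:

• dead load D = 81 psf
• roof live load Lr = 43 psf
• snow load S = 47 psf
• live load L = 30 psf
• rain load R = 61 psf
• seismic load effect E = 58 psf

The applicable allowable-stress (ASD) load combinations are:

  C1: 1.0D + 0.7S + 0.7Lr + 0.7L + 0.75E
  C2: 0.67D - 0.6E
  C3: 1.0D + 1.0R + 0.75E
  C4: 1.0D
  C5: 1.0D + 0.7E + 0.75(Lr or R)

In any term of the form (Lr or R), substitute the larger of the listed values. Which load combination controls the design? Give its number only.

Combination 1

(Lr or R) → R = 61 psf.
C1: 1.0(81) + 0.7(47) + 0.7(43) + 0.7(30) + 0.75(58) = 208.50
C2: 0.67(81) - 0.6(58) = 19.47
C3: 1.0(81) + 1.0(61) + 0.75(58) = 185.50
C4: 1.0(81) = 81.00
C5: 1.0(81) + 0.7(58) + 0.75(61) = 167.35
The largest value is 208.50 psf from combination 1.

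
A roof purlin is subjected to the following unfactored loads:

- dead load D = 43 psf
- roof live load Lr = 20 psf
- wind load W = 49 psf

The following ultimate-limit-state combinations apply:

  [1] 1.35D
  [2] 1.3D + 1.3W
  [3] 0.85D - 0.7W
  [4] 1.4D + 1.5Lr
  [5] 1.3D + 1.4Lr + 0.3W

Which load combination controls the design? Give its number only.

[1] 1.35(43) = 58.05
[2] 1.3(43) + 1.3(49) = 55.90 + 63.70 = 119.60
[3] 0.85(43) - 0.7(49) = 36.55 - 34.30 = 2.25
[4] 1.4(43) + 1.5(20) = 60.20 + 30.00 = 90.20
[5] 1.3(43) + 1.4(20) + 0.3(49) = 55.90 + 28.00 + 14.70 = 98.60
The largest value is 119.60 psf from combination 2.

Combination 2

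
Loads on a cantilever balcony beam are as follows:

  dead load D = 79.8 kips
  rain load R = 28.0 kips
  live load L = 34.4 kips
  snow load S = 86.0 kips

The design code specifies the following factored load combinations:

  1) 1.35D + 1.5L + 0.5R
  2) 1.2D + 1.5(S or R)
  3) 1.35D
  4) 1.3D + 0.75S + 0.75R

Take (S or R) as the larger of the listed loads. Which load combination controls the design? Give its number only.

(S or R) → S = 86.0 kips.
1) 1.35(79.8) + 1.5(34.4) + 0.5(28.0) = 107.7 + 51.6 + 14.0 = 173.3
2) 1.2(79.8) + 1.5(86.0) = 95.8 + 129.0 = 224.8
3) 1.35(79.8) = 107.7
4) 1.3(79.8) + 0.75(86.0) + 0.75(28.0) = 103.7 + 64.5 + 21.0 = 189.2
The largest value is 224.8 kips from combination 2.

Combination 2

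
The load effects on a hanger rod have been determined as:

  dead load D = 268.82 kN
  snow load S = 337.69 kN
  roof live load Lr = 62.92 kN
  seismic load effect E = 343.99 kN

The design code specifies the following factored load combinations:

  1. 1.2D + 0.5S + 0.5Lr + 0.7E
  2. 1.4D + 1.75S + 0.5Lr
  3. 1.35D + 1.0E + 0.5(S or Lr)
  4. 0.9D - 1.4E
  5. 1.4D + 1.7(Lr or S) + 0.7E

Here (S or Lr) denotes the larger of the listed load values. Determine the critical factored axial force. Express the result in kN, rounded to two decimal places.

(S or Lr) → S = 337.69 kN; (Lr or S) → S = 337.69 kN.
1. 1.2(268.82) + 0.5(337.69) + 0.5(62.92) + 0.7(343.99) = 322.58 + 168.85 + 31.46 + 240.79 = 763.68
2. 1.4(268.82) + 1.75(337.69) + 0.5(62.92) = 376.35 + 590.96 + 31.46 = 998.77
3. 1.35(268.82) + 1.0(343.99) + 0.5(337.69) = 875.74
4. 0.9(268.82) - 1.4(343.99) = 241.94 - 481.59 = -239.65
5. 1.4(268.82) + 1.7(337.69) + 0.7(343.99) = 376.35 + 574.07 + 240.79 = 1191.21
The controlling combination is 5, giving 1191.21 kN.

1191.21 kN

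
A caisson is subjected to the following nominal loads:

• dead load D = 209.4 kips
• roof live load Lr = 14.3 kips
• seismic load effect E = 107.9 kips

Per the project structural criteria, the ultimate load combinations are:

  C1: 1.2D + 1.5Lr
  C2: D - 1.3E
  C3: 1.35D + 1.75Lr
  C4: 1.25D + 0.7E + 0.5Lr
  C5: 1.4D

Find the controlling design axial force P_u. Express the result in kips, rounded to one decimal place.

C1: 1.2(209.4) + 1.5(14.3) = 272.7
C2: 1.0(209.4) - 1.3(107.9) = 69.1
C3: 1.35(209.4) + 1.75(14.3) = 307.7
C4: 1.25(209.4) + 0.7(107.9) + 0.5(14.3) = 344.4
C5: 1.4(209.4) = 293.2
The controlling combination is 4, giving 344.4 kips.

344.4 kips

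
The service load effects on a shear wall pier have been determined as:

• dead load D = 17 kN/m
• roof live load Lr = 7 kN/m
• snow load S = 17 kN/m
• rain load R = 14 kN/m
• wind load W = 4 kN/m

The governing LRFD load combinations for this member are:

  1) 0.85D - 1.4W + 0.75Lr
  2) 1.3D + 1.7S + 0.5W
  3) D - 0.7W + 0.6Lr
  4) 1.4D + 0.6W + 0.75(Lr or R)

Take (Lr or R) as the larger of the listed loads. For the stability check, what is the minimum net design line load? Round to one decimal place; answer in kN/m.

14.1 kN/m

(Lr or R) → R = 14 kN/m.
1) 0.85(17) - 1.4(4) + 0.75(7) = 14.1
2) 1.3(17) + 1.7(17) + 0.5(4) = 22.1 + 28.9 + 2.0 = 53.0
3) 1.0(17) - 0.7(4) + 0.6(7) = 17.0 - 2.8 + 4.2 = 18.4
4) 1.4(17) + 0.6(4) + 0.75(14) = 23.8 + 2.4 + 10.5 = 36.7
Combination 1 gives the minimum: 14.1 kN/m.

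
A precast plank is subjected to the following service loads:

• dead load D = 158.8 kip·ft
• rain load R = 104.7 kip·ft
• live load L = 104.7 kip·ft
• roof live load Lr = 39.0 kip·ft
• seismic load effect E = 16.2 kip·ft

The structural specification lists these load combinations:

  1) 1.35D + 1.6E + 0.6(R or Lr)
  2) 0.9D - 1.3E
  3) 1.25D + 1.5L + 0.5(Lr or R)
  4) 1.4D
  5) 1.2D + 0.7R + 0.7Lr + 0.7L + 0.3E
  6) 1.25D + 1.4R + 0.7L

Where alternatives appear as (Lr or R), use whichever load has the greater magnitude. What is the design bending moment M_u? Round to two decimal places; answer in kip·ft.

418.37 kip·ft

(R or Lr) → R = 104.7 kip·ft; (Lr or R) → R = 104.7 kip·ft.
1) 1.35(158.8) + 1.6(16.2) + 0.6(104.7) = 214.38 + 25.92 + 62.82 = 303.12
2) 0.9(158.8) - 1.3(16.2) = 142.92 - 21.06 = 121.86
3) 1.25(158.8) + 1.5(104.7) + 0.5(104.7) = 198.50 + 157.05 + 52.35 = 407.90
4) 1.4(158.8) = 222.32
5) 1.2(158.8) + 0.7(104.7) + 0.7(39.0) + 0.7(104.7) + 0.3(16.2) = 190.56 + 73.29 + 27.30 + 73.29 + 4.86 = 369.30
6) 1.25(158.8) + 1.4(104.7) + 0.7(104.7) = 198.50 + 146.58 + 73.29 = 418.37
Maximum is from combination 6.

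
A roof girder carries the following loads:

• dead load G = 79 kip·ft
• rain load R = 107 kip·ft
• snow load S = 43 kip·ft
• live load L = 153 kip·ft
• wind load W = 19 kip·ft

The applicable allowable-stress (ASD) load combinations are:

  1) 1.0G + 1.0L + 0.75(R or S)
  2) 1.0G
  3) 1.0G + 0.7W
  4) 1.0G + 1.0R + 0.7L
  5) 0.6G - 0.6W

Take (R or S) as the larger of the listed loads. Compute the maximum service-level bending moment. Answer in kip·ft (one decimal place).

(R or S) → R = 107 kip·ft.
1) 1.0(79) + 1.0(153) + 0.75(107) = 79.0 + 153.0 + 80.3 = 312.3
2) 1.0(79) = 79.0
3) 1.0(79) + 0.7(19) = 79.0 + 13.3 = 92.3
4) 1.0(79) + 1.0(107) + 0.7(153) = 79.0 + 107.0 + 107.1 = 293.1
5) 0.6(79) - 0.6(19) = 47.4 - 11.4 = 36.0
The controlling combination is 1, giving 312.3 kip·ft.

312.3 kip·ft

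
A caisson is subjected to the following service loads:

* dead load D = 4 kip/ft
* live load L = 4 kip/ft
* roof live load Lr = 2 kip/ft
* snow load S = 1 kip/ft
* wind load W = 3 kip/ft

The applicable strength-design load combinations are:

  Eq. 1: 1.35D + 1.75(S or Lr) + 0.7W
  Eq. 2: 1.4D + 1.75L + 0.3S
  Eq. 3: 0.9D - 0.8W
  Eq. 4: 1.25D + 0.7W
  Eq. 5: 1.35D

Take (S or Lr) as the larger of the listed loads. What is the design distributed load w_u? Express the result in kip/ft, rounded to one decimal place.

(S or Lr) → Lr = 2 kip/ft.
Eq. 1: 1.35(4) + 1.75(2) + 0.7(3) = 5.4 + 3.5 + 2.1 = 11.0
Eq. 2: 1.4(4) + 1.75(4) + 0.3(1) = 5.6 + 7.0 + 0.3 = 12.9
Eq. 3: 0.9(4) - 0.8(3) = 3.6 - 2.4 = 1.2
Eq. 4: 1.25(4) + 0.7(3) = 5.0 + 2.1 = 7.1
Eq. 5: 1.35(4) = 5.4
Maximum is from combination 2.

12.9 kip/ft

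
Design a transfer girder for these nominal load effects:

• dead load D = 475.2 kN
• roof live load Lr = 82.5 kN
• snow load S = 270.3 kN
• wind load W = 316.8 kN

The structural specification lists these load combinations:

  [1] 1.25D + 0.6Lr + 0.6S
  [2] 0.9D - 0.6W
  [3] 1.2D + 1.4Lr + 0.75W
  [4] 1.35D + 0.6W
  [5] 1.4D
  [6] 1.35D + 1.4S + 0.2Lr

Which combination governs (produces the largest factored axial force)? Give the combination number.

Combination 6

[1] 1.25(475.2) + 0.6(82.5) + 0.6(270.3) = 594.0 + 49.5 + 162.2 = 805.7
[2] 0.9(475.2) - 0.6(316.8) = 427.7 - 190.1 = 237.6
[3] 1.2(475.2) + 1.4(82.5) + 0.75(316.8) = 570.2 + 115.5 + 237.6 = 923.3
[4] 1.35(475.2) + 0.6(316.8) = 641.5 + 190.1 = 831.6
[5] 1.4(475.2) = 665.3
[6] 1.35(475.2) + 1.4(270.3) + 0.2(82.5) = 641.5 + 378.4 + 16.5 = 1036.4
The largest value is 1036.4 kN from combination 6.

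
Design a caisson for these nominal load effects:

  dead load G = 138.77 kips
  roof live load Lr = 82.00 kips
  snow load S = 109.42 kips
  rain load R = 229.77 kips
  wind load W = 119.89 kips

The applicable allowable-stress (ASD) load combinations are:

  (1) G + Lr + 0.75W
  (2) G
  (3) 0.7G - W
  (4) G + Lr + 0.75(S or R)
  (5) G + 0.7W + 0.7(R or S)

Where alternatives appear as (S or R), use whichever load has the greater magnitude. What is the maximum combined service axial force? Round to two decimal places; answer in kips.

(S or R) → R = 229.77 kips; (R or S) → R = 229.77 kips.
(1) 1.0(138.77) + 1.0(82.00) + 0.75(119.89) = 310.69
(2) 1.0(138.77) = 138.77
(3) 0.7(138.77) - 1.0(119.89) = -22.75
(4) 1.0(138.77) + 1.0(82.00) + 0.75(229.77) = 393.10
(5) 1.0(138.77) + 0.7(119.89) + 0.7(229.77) = 383.53
The controlling combination is 4, giving 393.10 kips.

393.10 kips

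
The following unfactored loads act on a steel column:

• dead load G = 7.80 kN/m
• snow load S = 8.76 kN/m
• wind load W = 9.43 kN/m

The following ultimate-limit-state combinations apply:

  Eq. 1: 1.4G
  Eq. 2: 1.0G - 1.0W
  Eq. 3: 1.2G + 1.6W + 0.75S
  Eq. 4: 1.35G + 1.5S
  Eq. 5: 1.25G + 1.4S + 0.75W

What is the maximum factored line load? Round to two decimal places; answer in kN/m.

31.02 kN/m

Eq. 1: 1.4(7.80) = 10.92
Eq. 2: 1.0(7.80) - 1.0(9.43) = -1.63
Eq. 3: 1.2(7.80) + 1.6(9.43) + 0.75(8.76) = 31.02
Eq. 4: 1.35(7.80) + 1.5(8.76) = 23.67
Eq. 5: 1.25(7.80) + 1.4(8.76) + 0.75(9.43) = 29.09
Maximum is from combination 3.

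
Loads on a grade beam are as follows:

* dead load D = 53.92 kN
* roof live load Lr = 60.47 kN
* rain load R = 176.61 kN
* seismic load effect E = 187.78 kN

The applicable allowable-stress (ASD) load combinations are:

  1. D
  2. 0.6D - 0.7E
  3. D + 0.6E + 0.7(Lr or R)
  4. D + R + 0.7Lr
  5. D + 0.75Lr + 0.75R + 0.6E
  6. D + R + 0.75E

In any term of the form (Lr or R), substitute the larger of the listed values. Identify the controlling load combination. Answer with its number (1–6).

Combination 6

(Lr or R) → R = 176.61 kN.
1. 1.0(53.92) = 53.92
2. 0.6(53.92) - 0.7(187.78) = -99.09
3. 1.0(53.92) + 0.6(187.78) + 0.7(176.61) = 53.92 + 112.67 + 123.63 = 290.22
4. 1.0(53.92) + 1.0(176.61) + 0.7(60.47) = 53.92 + 176.61 + 42.33 = 272.86
5. 1.0(53.92) + 0.75(60.47) + 0.75(176.61) + 0.6(187.78) = 53.92 + 45.35 + 132.46 + 112.67 = 344.40
6. 1.0(53.92) + 1.0(176.61) + 0.75(187.78) = 53.92 + 176.61 + 140.84 = 371.37
The largest value is 371.37 kN from combination 6.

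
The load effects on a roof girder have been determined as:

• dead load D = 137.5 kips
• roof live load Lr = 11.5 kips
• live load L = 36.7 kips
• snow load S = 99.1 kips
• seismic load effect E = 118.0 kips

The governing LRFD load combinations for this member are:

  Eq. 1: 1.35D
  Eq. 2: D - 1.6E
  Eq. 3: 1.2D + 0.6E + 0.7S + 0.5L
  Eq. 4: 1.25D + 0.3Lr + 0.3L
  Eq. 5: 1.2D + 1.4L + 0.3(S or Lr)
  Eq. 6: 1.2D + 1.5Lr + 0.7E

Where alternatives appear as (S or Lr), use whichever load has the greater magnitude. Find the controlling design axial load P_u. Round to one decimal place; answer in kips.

323.5 kips

(S or Lr) → S = 99.1 kips.
Eq. 1: 1.35(137.5) = 185.6
Eq. 2: 1.0(137.5) - 1.6(118.0) = 137.5 - 188.8 = -51.3
Eq. 3: 1.2(137.5) + 0.6(118.0) + 0.7(99.1) + 0.5(36.7) = 323.5
Eq. 4: 1.25(137.5) + 0.3(11.5) + 0.3(36.7) = 186.3
Eq. 5: 1.2(137.5) + 1.4(36.7) + 0.3(99.1) = 165.0 + 51.4 + 29.7 = 246.1
Eq. 6: 1.2(137.5) + 1.5(11.5) + 0.7(118.0) = 165.0 + 17.3 + 82.6 = 264.9
Combination 3 governs: P_u = 323.5 kips.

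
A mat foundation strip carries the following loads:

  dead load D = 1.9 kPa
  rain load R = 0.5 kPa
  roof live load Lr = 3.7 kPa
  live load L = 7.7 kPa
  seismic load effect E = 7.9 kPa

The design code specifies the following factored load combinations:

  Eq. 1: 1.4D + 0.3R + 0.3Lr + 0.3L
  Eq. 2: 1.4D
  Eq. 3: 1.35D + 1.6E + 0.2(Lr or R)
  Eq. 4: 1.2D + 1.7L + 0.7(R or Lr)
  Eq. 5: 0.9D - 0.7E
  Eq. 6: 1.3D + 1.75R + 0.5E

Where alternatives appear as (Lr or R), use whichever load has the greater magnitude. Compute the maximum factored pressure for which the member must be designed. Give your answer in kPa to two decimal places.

(Lr or R) → Lr = 3.7 kPa; (R or Lr) → Lr = 3.7 kPa.
Eq. 1: 1.4(1.9) + 0.3(0.5) + 0.3(3.7) + 0.3(7.7) = 2.66 + 0.15 + 1.11 + 2.31 = 6.23
Eq. 2: 1.4(1.9) = 2.66
Eq. 3: 1.35(1.9) + 1.6(7.9) + 0.2(3.7) = 2.57 + 12.64 + 0.74 = 15.95
Eq. 4: 1.2(1.9) + 1.7(7.7) + 0.7(3.7) = 2.28 + 13.09 + 2.59 = 17.96
Eq. 5: 0.9(1.9) - 0.7(7.9) = 1.71 - 5.53 = -3.82
Eq. 6: 1.3(1.9) + 1.75(0.5) + 0.5(7.9) = 2.47 + 0.88 + 3.95 = 7.30
The controlling combination is 4, giving 17.96 kPa.

17.96 kPa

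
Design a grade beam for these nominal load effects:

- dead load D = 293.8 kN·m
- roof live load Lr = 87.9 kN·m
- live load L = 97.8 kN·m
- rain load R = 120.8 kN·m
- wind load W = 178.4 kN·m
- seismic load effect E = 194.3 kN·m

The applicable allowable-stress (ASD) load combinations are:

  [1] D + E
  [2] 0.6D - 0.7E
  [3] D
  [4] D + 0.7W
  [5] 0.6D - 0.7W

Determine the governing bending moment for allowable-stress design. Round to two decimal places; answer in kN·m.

488.10 kN·m

[1] 1.0(293.8) + 1.0(194.3) = 488.10
[2] 0.6(293.8) - 0.7(194.3) = 40.27
[3] 1.0(293.8) = 293.80
[4] 1.0(293.8) + 0.7(178.4) = 418.68
[5] 0.6(293.8) - 0.7(178.4) = 51.40
Combination 1 governs: M = 488.10 kN·m.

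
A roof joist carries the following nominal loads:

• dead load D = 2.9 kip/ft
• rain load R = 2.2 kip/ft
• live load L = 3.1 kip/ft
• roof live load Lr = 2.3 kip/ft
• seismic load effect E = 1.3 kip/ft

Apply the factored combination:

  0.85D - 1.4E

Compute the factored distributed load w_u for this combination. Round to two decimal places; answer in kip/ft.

0.85(2.9) - 1.4(1.3) = 2.47 - 1.82 = 0.65
w_u = 0.65 kip/ft.

0.65 kip/ft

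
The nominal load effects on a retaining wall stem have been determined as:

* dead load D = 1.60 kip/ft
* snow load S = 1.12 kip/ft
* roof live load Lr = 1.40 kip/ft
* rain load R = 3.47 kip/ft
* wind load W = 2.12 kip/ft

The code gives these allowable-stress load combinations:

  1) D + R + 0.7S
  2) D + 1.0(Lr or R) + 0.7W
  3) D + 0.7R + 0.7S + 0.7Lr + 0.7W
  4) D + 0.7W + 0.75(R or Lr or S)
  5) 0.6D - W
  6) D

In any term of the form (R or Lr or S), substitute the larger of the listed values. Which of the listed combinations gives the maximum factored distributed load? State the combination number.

(Lr or R) → R = 3.47 kip/ft; (R or Lr or S) → R = 3.47 kip/ft.
1) 1.0(1.60) + 1.0(3.47) + 0.7(1.12) = 1.60 + 3.47 + 0.78 = 5.85
2) 1.0(1.60) + 1.0(3.47) + 0.7(2.12) = 1.60 + 3.47 + 1.48 = 6.55
3) 1.0(1.60) + 0.7(3.47) + 0.7(1.12) + 0.7(1.40) + 0.7(2.12) = 7.28
4) 1.0(1.60) + 0.7(2.12) + 0.75(3.47) = 5.69
5) 0.6(1.60) - 1.0(2.12) = 0.96 - 2.12 = -1.16
6) 1.0(1.60) = 1.60
The largest value is 7.28 kip/ft from combination 3.

Combination 3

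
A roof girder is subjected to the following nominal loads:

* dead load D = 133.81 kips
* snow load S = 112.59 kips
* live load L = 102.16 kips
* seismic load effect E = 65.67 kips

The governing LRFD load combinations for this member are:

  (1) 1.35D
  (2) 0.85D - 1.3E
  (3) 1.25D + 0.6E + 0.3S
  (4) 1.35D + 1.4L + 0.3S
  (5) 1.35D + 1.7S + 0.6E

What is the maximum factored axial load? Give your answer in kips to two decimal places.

(1) 1.35(133.81) = 180.64
(2) 0.85(133.81) - 1.3(65.67) = 113.74 - 85.37 = 28.37
(3) 1.25(133.81) + 0.6(65.67) + 0.3(112.59) = 167.26 + 39.40 + 33.78 = 240.44
(4) 1.35(133.81) + 1.4(102.16) + 0.3(112.59) = 180.64 + 143.02 + 33.78 = 357.44
(5) 1.35(133.81) + 1.7(112.59) + 0.6(65.67) = 411.45
Maximum is from combination 5.

411.45 kips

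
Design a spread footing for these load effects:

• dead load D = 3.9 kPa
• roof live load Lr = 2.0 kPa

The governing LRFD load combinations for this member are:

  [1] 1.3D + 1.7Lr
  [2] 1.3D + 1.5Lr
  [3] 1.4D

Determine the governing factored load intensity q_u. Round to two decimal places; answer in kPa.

[1] 1.3(3.9) + 1.7(2.0) = 5.07 + 3.40 = 8.47
[2] 1.3(3.9) + 1.5(2.0) = 5.07 + 3.00 = 8.07
[3] 1.4(3.9) = 5.46
The controlling combination is 1, giving 8.47 kPa.

8.47 kPa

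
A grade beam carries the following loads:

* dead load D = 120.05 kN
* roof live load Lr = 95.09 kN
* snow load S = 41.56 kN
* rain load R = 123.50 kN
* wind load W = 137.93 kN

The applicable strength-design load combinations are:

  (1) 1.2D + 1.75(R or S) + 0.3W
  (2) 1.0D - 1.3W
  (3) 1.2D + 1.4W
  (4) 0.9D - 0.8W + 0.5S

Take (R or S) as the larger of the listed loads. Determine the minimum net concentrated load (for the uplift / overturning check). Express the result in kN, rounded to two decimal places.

-59.26 kN

(R or S) → R = 123.50 kN.
(1) 1.2(120.05) + 1.75(123.50) + 0.3(137.93) = 401.56
(2) 1.0(120.05) - 1.3(137.93) = -59.26
(3) 1.2(120.05) + 1.4(137.93) = 337.16
(4) 0.9(120.05) - 0.8(137.93) + 0.5(41.56) = 18.48
Combination 2 gives the minimum: -59.26 kN.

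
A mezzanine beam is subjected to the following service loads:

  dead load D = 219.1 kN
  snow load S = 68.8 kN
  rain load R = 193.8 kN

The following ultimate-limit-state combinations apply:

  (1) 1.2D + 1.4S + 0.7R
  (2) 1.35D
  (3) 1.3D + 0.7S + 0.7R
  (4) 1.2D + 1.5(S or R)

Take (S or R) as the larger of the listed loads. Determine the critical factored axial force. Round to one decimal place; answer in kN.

(S or R) → R = 193.8 kN.
(1) 1.2(219.1) + 1.4(68.8) + 0.7(193.8) = 262.9 + 96.3 + 135.7 = 494.9
(2) 1.35(219.1) = 295.8
(3) 1.3(219.1) + 0.7(68.8) + 0.7(193.8) = 284.8 + 48.2 + 135.7 = 468.7
(4) 1.2(219.1) + 1.5(193.8) = 262.9 + 290.7 = 553.6
The controlling combination is 4, giving 553.6 kN.

553.6 kN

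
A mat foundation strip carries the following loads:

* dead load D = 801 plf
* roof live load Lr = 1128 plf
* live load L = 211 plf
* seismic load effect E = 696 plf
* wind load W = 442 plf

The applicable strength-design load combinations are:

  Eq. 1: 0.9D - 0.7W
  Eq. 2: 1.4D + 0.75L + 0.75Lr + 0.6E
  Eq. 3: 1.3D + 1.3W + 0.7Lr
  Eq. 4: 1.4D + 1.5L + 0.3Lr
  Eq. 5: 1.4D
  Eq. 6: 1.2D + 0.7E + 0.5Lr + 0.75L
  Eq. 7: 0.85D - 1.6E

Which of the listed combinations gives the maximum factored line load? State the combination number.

Combination 2

Eq. 1: 0.9(801) - 0.7(442) = 720.9 - 309.4 = 411.5
Eq. 2: 1.4(801) + 0.75(211) + 0.75(1128) + 0.6(696) = 1121.4 + 158.3 + 846.0 + 417.6 = 2543.3
Eq. 3: 1.3(801) + 1.3(442) + 0.7(1128) = 1041.3 + 574.6 + 789.6 = 2405.5
Eq. 4: 1.4(801) + 1.5(211) + 0.3(1128) = 1121.4 + 316.5 + 338.4 = 1776.3
Eq. 5: 1.4(801) = 1121.4
Eq. 6: 1.2(801) + 0.7(696) + 0.5(1128) + 0.75(211) = 961.2 + 487.2 + 564.0 + 158.3 = 2170.7
Eq. 7: 0.85(801) - 1.6(696) = -432.8
The largest value is 2543.3 plf from combination 2.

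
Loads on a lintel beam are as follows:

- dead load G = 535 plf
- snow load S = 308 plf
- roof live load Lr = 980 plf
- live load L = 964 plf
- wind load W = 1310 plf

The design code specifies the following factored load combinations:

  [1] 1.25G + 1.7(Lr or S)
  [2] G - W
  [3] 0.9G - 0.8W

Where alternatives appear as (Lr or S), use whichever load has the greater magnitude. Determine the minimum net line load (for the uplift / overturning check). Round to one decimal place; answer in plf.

-775.0 plf

(Lr or S) → Lr = 980 plf.
[1] 1.25(535) + 1.7(980) = 668.8 + 1666.0 = 2334.8
[2] 1.0(535) - 1.0(1310) = 535.0 - 1310.0 = -775.0
[3] 0.9(535) - 0.8(1310) = 481.5 - 1048.0 = -566.5
Combination 2 gives the minimum: -775.0 plf.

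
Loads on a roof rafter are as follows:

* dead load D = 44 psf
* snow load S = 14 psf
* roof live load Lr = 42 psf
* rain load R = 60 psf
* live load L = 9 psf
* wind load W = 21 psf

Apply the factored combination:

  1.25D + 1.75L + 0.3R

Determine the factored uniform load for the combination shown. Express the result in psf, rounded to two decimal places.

1.25(44) + 1.75(9) + 0.3(60) = 88.75
q_u = 88.75 psf.

88.75 psf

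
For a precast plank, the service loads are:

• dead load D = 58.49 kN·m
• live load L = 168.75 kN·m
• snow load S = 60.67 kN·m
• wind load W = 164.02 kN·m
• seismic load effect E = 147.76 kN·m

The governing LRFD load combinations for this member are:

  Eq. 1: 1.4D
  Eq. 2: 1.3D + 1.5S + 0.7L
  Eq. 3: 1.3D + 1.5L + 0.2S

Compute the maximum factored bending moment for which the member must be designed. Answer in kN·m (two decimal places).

Eq. 1: 1.4(58.49) = 81.89
Eq. 2: 1.3(58.49) + 1.5(60.67) + 0.7(168.75) = 285.17
Eq. 3: 1.3(58.49) + 1.5(168.75) + 0.2(60.67) = 76.04 + 253.13 + 12.13 = 341.30
Combination 3 governs: M_u = 341.30 kN·m.

341.30 kN·m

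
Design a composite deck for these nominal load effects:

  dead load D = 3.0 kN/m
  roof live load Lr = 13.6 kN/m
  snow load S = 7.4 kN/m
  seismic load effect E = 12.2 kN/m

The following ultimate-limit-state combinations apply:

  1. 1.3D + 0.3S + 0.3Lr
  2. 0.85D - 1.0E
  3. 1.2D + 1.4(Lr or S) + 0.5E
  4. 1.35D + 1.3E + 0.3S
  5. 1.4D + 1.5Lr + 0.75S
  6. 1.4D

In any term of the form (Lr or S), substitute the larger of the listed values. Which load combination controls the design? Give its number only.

(Lr or S) → Lr = 13.6 kN/m.
1. 1.3(3.0) + 0.3(7.4) + 0.3(13.6) = 3.90 + 2.22 + 4.08 = 10.20
2. 0.85(3.0) - 1.0(12.2) = 2.55 - 12.20 = -9.65
3. 1.2(3.0) + 1.4(13.6) + 0.5(12.2) = 3.60 + 19.04 + 6.10 = 28.74
4. 1.35(3.0) + 1.3(12.2) + 0.3(7.4) = 4.05 + 15.86 + 2.22 = 22.13
5. 1.4(3.0) + 1.5(13.6) + 0.75(7.4) = 4.20 + 20.40 + 5.55 = 30.15
6. 1.4(3.0) = 4.20
The largest value is 30.15 kN/m from combination 5.

Combination 5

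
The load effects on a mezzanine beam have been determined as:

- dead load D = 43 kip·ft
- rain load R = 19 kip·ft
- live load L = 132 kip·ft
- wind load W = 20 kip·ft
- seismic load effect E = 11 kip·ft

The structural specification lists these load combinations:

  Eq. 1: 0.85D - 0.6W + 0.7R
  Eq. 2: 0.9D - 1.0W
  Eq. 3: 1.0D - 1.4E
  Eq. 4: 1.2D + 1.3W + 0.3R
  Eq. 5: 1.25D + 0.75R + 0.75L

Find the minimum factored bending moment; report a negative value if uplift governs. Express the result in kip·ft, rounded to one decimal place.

Eq. 1: 0.85(43) - 0.6(20) + 0.7(19) = 36.6 - 12.0 + 13.3 = 37.9
Eq. 2: 0.9(43) - 1.0(20) = 38.7 - 20.0 = 18.7
Eq. 3: 1.0(43) - 1.4(11) = 43.0 - 15.4 = 27.6
Eq. 4: 1.2(43) + 1.3(20) + 0.3(19) = 51.6 + 26.0 + 5.7 = 83.3
Eq. 5: 1.25(43) + 0.75(19) + 0.75(132) = 167.0
Combination 2 gives the minimum: 18.7 kip·ft.

18.7 kip·ft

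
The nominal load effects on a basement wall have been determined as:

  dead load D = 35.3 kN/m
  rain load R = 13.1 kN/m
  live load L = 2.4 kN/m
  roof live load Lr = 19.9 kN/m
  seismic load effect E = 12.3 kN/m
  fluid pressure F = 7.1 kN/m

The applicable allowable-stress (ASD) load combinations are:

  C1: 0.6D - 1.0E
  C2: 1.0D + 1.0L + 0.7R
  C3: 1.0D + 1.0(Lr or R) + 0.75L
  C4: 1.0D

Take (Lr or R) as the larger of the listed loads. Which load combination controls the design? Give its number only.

Combination 3

(Lr or R) → Lr = 19.9 kN/m.
C1: 0.6(35.3) - 1.0(12.3) = 21.2 - 12.3 = 8.9
C2: 1.0(35.3) + 1.0(2.4) + 0.7(13.1) = 35.3 + 2.4 + 9.2 = 46.9
C3: 1.0(35.3) + 1.0(19.9) + 0.75(2.4) = 35.3 + 19.9 + 1.8 = 57.0
C4: 1.0(35.3) = 35.3
The largest value is 57.0 kN/m from combination 3.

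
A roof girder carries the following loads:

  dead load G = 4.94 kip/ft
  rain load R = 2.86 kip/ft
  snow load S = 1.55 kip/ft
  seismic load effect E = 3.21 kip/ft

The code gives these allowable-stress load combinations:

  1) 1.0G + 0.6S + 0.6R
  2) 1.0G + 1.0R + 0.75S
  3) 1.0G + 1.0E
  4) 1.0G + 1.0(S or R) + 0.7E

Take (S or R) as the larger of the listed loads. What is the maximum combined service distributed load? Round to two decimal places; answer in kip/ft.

(S or R) → R = 2.86 kip/ft.
1) 1.0(4.94) + 0.6(1.55) + 0.6(2.86) = 4.94 + 0.93 + 1.72 = 7.59
2) 1.0(4.94) + 1.0(2.86) + 0.75(1.55) = 4.94 + 2.86 + 1.16 = 8.96
3) 1.0(4.94) + 1.0(3.21) = 4.94 + 3.21 = 8.15
4) 1.0(4.94) + 1.0(2.86) + 0.7(3.21) = 4.94 + 2.86 + 2.25 = 10.05
The controlling combination is 4, giving 10.05 kip/ft.

10.05 kip/ft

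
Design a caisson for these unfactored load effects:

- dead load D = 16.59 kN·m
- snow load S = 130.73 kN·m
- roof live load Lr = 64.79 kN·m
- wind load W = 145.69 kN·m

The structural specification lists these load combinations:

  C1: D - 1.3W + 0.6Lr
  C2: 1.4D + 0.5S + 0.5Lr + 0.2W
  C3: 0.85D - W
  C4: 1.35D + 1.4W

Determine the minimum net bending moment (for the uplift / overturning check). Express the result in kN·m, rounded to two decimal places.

C1: 1.0(16.59) - 1.3(145.69) + 0.6(64.79) = -133.93
C2: 1.4(16.59) + 0.5(130.73) + 0.5(64.79) + 0.2(145.69) = 150.12
C3: 0.85(16.59) - 1.0(145.69) = -131.59
C4: 1.35(16.59) + 1.4(145.69) = 226.36
Combination 1 gives the minimum: -133.93 kN·m.

-133.93 kN·m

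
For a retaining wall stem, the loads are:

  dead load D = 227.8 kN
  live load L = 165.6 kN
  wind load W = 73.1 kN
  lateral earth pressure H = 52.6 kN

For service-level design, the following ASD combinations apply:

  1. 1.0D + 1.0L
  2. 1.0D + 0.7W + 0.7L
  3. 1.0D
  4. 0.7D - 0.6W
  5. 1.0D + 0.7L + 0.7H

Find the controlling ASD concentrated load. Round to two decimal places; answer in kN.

394.89 kN

1. 1.0(227.8) + 1.0(165.6) = 227.80 + 165.60 = 393.40
2. 1.0(227.8) + 0.7(73.1) + 0.7(165.6) = 227.80 + 51.17 + 115.92 = 394.89
3. 1.0(227.8) = 227.80
4. 0.7(227.8) - 0.6(73.1) = 159.46 - 43.86 = 115.60
5. 1.0(227.8) + 0.7(165.6) + 0.7(52.6) = 227.80 + 115.92 + 36.82 = 380.54
The controlling combination is 2, giving 394.89 kN.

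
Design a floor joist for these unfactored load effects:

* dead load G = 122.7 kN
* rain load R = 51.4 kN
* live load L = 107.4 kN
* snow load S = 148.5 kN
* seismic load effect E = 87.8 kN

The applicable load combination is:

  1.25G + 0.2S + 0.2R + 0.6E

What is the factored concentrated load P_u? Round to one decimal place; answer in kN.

246.0 kN

1.25(122.7) + 0.2(148.5) + 0.2(51.4) + 0.6(87.8) = 246.0
P_u = 246.0 kN.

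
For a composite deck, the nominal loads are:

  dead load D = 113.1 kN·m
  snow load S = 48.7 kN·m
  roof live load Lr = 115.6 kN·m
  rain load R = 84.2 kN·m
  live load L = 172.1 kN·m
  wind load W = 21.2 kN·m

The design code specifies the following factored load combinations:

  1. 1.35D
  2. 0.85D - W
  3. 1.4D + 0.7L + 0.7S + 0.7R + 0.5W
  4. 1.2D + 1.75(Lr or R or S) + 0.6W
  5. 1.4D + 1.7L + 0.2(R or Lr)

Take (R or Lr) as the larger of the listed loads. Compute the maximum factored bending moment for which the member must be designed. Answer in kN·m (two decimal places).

(Lr or R or S) → Lr = 115.6 kN·m; (R or Lr) → Lr = 115.6 kN·m.
1. 1.35(113.1) = 152.69
2. 0.85(113.1) - 1.0(21.2) = 96.14 - 21.20 = 74.94
3. 1.4(113.1) + 0.7(172.1) + 0.7(48.7) + 0.7(84.2) + 0.5(21.2) = 158.34 + 120.47 + 34.09 + 58.94 + 10.60 = 382.44
4. 1.2(113.1) + 1.75(115.6) + 0.6(21.2) = 135.72 + 202.30 + 12.72 = 350.74
5. 1.4(113.1) + 1.7(172.1) + 0.2(115.6) = 158.34 + 292.57 + 23.12 = 474.03
Combination 5 governs: M_u = 474.03 kN·m.

474.03 kN·m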